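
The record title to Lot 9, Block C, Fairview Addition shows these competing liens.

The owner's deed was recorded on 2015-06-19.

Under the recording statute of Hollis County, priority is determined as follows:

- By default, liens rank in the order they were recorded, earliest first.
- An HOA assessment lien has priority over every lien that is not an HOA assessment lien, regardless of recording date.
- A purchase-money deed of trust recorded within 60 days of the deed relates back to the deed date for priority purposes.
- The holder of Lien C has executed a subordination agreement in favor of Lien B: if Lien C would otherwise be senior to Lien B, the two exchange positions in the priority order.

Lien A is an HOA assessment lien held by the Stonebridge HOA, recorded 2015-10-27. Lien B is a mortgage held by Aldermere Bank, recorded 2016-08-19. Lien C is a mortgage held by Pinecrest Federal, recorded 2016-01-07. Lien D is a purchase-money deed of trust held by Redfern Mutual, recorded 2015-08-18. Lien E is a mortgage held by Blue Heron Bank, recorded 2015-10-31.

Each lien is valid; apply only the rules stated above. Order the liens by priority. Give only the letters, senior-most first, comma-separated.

A, D, E, B, C

Effective dates after the stated exceptions: D was recorded within the 60-day window, so its effective date is the deed date 2015-06-19.
A is an HOA assessment lien and takes priority over every other lien.
The other liens, earliest effective date first: D (2015-06-19), E (2015-10-31), C (2016-01-07), B (2016-08-19).
C would otherwise be senior to B, so under the subordination agreement C and B exchange positions.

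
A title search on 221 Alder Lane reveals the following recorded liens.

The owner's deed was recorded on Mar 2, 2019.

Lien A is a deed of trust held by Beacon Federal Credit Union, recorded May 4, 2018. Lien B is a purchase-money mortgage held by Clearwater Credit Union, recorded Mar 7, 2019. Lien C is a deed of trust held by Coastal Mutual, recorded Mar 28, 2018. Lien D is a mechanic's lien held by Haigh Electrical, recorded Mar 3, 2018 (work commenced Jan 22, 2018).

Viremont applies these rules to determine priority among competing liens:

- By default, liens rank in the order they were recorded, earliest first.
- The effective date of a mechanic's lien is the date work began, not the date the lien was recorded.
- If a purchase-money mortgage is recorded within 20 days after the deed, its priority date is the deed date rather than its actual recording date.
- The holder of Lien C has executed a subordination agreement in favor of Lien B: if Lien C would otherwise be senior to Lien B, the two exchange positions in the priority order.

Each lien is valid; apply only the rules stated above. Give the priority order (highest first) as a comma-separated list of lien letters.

D, B, A, C

Effective dates: B relates back to the deed date Mar 2, 2019; D is treated as recorded Jan 22, 2018, the work-commencement date.
By effective date: D (Jan 22, 2018), C (Mar 28, 2018), A (May 4, 2018), B (Mar 2, 2019).
C is senior to B before the subordination, so the two trade places.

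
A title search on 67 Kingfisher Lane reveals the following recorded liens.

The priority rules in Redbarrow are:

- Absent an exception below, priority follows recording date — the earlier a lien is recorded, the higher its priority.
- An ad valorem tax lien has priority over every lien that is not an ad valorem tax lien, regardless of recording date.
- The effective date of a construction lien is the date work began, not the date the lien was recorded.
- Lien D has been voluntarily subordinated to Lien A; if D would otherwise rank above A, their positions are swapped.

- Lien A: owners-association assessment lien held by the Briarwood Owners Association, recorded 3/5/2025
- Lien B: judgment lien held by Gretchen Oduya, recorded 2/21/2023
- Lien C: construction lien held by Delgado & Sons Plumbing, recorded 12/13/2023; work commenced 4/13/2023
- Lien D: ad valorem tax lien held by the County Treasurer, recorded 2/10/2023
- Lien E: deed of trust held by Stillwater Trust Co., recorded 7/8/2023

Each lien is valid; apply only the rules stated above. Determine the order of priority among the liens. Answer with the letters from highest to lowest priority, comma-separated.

Adjusting effective dates: C's effective date is 4/13/2023, when work began.
D, as an ad valorem tax lien, has superpriority and ranks first.
Among the remaining liens, by effective date: B (2/21/2023), C (4/13/2023), E (7/8/2023), A (3/5/2025).
Because D would otherwise rank above A, the subordination swaps them.

A, B, C, E, D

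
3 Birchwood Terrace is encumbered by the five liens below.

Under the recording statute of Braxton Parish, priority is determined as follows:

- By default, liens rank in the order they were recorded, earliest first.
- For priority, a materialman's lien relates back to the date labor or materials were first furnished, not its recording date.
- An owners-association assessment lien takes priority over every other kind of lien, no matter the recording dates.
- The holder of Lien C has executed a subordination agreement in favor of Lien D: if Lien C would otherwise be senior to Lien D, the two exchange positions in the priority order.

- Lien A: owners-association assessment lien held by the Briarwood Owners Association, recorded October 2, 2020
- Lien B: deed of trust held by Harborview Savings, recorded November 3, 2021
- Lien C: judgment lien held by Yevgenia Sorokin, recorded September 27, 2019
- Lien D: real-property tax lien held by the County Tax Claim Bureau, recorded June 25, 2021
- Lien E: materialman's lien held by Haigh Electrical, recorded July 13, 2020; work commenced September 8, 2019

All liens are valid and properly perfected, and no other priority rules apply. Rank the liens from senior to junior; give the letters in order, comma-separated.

Adjusting effective dates: E is treated as recorded September 8, 2019, the work-commencement date.
A is an owners-association assessment lien, so it outranks all other liens regardless of date.
The other liens, earliest effective date first: E (September 8, 2019), C (September 27, 2019), D (June 25, 2021), B (November 3, 2021).
Because C would otherwise rank above D, the subordination swaps them.

A, E, D, C, B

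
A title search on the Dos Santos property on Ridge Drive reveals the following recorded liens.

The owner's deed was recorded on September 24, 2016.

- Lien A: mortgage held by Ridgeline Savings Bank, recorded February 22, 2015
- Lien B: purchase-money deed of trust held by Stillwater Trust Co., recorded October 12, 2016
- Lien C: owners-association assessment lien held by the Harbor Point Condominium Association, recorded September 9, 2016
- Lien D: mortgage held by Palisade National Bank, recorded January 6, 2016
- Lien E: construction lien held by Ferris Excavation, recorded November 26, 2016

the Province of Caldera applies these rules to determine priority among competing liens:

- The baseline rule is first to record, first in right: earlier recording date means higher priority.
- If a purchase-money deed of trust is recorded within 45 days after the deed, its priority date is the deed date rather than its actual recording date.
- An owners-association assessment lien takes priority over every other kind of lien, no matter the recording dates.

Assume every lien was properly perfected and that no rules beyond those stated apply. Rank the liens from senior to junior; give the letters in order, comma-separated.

First, effective dates: B relates back to the deed date September 24, 2016.
As an owners-association assessment lien, C is senior to every other lien.
The other liens, earliest effective date first: A (February 22, 2015), D (January 6, 2016), B (September 24, 2016), E (November 26, 2016).

C, A, D, B, E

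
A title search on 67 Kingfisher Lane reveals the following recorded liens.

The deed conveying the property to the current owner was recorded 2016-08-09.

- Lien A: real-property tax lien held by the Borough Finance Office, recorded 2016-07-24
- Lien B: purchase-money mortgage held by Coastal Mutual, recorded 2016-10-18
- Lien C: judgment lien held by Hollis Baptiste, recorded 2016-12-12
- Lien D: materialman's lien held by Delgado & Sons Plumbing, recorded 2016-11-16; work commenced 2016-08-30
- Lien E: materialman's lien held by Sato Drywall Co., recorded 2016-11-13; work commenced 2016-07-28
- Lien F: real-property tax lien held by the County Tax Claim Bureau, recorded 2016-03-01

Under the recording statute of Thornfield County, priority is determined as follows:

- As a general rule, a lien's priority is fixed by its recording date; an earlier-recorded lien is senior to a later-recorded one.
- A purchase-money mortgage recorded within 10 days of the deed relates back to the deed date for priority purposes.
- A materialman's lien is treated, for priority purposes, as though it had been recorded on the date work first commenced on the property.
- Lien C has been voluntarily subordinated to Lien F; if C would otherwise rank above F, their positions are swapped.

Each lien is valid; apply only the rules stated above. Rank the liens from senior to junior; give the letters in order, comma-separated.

First, effective dates: B was recorded 70 days after the deed, outside the 10-day window, so it keeps its recording date; D's effective date is 2016-08-30, when work began; E relates back to 2016-07-28 (work commenced).
By effective date: F (2016-03-01), A (2016-07-24), E (2016-07-28), D (2016-08-30), B (2016-10-18), C (2016-12-12).
Since C is not senior to F, the subordination leaves the order unchanged.

F, A, E, D, B, C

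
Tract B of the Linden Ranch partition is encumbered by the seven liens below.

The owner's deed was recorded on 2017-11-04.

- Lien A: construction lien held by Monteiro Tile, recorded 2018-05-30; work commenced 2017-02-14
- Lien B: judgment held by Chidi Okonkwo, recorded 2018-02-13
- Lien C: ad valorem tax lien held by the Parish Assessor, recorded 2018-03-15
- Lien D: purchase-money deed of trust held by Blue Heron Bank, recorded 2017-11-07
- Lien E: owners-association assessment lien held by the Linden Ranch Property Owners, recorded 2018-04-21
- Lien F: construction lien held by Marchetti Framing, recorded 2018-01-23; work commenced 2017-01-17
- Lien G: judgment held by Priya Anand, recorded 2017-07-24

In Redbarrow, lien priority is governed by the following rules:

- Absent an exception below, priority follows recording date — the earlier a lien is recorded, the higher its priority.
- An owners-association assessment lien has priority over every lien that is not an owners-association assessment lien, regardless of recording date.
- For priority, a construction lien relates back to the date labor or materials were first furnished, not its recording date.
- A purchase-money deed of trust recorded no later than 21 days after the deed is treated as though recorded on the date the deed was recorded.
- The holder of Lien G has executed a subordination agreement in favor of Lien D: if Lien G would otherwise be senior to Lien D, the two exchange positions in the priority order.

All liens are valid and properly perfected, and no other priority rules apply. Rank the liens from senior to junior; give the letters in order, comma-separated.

E, F, A, D, G, B, C

Effective dates: A is treated as recorded 2017-02-14, the work-commencement date; D was recorded within the 21-day window, so its effective date is the deed date 2017-11-04; F is treated as recorded 2017-01-17, the work-commencement date.
E is an owners-association assessment lien, so it outranks all other liens regardless of date.
Ordering the rest by effective date: F (2017-01-17), A (2017-02-14), G (2017-07-24), D (2017-11-04), B (2018-02-13), C (2018-03-15).
G would otherwise be senior to D, so under the subordination agreement G and D exchange positions.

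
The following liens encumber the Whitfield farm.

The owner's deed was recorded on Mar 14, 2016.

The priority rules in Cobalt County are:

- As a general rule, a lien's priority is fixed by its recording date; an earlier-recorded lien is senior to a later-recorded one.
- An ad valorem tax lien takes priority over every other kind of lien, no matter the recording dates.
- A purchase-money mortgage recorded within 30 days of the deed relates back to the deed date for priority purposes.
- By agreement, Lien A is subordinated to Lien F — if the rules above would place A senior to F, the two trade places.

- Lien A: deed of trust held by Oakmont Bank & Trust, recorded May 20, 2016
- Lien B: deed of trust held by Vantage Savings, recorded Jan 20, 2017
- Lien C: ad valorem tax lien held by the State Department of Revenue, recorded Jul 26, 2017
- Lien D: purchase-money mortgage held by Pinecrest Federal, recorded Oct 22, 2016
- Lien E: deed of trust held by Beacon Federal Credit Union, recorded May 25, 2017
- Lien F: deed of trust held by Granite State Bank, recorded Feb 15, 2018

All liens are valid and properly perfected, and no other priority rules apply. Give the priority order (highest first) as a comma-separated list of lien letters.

C, F, D, B, E, A

First, effective dates: D was recorded 222 days after the deed, outside the 30-day window, so it keeps its recording date.
C, as an ad valorem tax lien, has superpriority and ranks first.
Among the remaining liens, by effective date: A (May 20, 2016), D (Oct 22, 2016), B (Jan 20, 2017), E (May 25, 2017), F (Feb 15, 2018).
The subordination applies — A was senior to F — so A and F swap.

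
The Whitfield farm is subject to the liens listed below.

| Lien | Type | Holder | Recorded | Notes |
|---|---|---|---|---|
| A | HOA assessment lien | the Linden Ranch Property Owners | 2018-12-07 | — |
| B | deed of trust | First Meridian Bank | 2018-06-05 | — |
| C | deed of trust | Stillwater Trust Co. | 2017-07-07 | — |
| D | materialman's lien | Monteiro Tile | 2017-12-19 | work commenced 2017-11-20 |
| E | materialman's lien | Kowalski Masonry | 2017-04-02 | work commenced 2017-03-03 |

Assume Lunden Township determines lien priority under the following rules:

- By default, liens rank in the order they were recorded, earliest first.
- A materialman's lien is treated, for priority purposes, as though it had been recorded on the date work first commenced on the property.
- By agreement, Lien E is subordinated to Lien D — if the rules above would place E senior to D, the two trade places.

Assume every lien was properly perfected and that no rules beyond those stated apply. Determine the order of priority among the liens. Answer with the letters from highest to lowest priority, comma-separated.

D, C, E, B, A

Effective dates: D relates back to 2017-11-20 (work commenced); E relates back to 2017-03-03 (work commenced).
By effective date, earliest first: E (2017-03-03), C (2017-07-07), D (2017-11-20), B (2018-06-05), A (2018-12-07).
Because E would otherwise rank above D, the subordination swaps them.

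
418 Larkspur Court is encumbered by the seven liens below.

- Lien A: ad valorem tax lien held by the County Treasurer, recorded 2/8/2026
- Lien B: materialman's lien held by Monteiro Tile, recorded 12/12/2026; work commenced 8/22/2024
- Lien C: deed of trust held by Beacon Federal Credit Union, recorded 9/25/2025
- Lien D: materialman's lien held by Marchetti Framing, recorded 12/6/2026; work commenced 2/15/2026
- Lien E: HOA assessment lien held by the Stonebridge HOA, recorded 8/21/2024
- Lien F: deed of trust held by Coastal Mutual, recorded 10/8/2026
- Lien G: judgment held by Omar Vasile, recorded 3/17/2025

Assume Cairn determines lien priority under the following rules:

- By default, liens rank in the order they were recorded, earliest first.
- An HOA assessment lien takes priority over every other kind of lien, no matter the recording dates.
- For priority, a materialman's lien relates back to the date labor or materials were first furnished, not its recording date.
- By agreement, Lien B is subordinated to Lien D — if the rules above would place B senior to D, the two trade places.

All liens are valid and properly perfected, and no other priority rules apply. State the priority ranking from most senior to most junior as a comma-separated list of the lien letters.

E, D, G, C, A, B, F

Adjusting effective dates: B's effective date is 8/22/2024, when work began; D relates back to 2/15/2026 (work commenced).
As an HOA assessment lien, E is senior to every other lien.
Among the remaining liens, by effective date: B (8/22/2024), G (3/17/2025), C (9/25/2025), A (2/8/2026), D (2/15/2026), F (10/8/2026).
Because B would otherwise rank above D, the subordination swaps them.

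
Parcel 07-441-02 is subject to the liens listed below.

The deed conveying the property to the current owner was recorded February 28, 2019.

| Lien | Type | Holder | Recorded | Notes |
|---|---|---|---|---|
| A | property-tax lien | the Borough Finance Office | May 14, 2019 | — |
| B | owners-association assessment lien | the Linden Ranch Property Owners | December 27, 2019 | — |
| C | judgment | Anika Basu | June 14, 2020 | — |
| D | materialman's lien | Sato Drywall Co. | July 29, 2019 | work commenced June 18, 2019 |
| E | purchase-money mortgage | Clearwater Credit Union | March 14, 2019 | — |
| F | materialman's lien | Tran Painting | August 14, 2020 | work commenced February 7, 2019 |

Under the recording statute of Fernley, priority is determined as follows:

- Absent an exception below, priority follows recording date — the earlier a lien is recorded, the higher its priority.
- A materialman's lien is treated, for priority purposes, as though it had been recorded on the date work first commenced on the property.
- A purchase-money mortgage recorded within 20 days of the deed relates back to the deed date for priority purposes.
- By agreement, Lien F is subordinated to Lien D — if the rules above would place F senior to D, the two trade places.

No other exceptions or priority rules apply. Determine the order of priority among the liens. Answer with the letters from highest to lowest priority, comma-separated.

D, E, A, F, B, C

Effective dates after the stated exceptions: D is treated as recorded June 18, 2019, the work-commencement date; E relates back to the deed date February 28, 2019; F relates back to February 7, 2019 (work commenced).
By effective date: F (February 7, 2019), E (February 28, 2019), A (May 14, 2019), D (June 18, 2019), B (December 27, 2019), C (June 14, 2020).
Because F would otherwise rank above D, the subordination swaps them.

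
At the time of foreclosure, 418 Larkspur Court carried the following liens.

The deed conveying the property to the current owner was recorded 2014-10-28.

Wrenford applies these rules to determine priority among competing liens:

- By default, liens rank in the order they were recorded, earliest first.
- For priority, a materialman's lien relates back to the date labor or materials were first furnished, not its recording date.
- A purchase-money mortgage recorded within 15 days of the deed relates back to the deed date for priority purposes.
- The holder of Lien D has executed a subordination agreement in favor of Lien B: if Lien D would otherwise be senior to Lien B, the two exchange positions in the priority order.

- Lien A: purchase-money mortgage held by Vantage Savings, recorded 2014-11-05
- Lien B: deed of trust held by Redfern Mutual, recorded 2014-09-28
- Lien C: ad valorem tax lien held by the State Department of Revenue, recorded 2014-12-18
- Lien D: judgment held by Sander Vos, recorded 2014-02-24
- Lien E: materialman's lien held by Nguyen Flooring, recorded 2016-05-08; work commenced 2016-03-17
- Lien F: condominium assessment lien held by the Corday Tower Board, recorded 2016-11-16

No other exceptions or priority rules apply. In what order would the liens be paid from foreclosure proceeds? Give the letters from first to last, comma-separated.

B, D, A, C, E, F

Effective dates after the stated exceptions: A relates back to the deed date 2014-10-28; E relates back to 2016-03-17 (work commenced).
Sorted by effective date: D (2014-02-24), B (2014-09-28), A (2014-10-28), C (2014-12-18), E (2016-03-17), F (2016-11-16).
Because D would otherwise rank above B, the subordination swaps them.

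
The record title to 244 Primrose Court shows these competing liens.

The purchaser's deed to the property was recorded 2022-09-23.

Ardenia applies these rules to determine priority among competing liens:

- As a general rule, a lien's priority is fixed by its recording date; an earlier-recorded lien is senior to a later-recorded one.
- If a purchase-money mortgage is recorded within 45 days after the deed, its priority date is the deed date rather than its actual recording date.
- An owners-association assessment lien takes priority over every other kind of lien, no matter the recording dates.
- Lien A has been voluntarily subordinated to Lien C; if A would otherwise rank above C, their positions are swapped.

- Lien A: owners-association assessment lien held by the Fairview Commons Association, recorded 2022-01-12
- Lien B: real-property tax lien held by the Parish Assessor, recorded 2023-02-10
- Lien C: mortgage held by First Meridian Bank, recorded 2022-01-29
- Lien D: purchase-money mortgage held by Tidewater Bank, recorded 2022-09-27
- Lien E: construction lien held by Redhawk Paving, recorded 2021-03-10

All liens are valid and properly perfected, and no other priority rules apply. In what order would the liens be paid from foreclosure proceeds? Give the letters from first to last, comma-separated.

First, effective dates: D was recorded within the 45-day window, so its effective date is the deed date 2022-09-23.
A is an owners-association assessment lien and takes priority over every other lien.
Remaining liens by effective date: E (2021-03-10), C (2022-01-29), D (2022-09-23), B (2023-02-10).
A is senior to C before the subordination, so the two trade places.

C, E, A, D, B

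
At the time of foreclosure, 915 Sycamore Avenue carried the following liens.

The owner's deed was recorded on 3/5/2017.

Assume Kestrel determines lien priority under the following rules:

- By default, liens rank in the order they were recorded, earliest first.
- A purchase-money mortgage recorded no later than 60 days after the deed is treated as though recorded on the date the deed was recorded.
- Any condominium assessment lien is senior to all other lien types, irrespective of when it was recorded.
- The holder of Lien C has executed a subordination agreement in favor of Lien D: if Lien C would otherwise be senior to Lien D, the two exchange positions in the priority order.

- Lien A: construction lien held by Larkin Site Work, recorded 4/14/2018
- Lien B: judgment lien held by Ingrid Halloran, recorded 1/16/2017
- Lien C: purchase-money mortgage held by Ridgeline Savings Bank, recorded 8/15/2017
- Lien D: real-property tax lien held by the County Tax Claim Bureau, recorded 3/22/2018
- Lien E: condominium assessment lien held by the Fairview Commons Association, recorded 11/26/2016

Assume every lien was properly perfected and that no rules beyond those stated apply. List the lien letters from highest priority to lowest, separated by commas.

E, B, D, C, A

Adjusting effective dates: C missed the 60-day window (163 days after the deed), so its recording date stands.
As a condominium assessment lien, E is senior to every other lien.
The other liens, earliest effective date first: B (1/16/2017), C (8/15/2017), D (3/22/2018), A (4/14/2018).
The subordination applies — C was senior to D — so C and D swap.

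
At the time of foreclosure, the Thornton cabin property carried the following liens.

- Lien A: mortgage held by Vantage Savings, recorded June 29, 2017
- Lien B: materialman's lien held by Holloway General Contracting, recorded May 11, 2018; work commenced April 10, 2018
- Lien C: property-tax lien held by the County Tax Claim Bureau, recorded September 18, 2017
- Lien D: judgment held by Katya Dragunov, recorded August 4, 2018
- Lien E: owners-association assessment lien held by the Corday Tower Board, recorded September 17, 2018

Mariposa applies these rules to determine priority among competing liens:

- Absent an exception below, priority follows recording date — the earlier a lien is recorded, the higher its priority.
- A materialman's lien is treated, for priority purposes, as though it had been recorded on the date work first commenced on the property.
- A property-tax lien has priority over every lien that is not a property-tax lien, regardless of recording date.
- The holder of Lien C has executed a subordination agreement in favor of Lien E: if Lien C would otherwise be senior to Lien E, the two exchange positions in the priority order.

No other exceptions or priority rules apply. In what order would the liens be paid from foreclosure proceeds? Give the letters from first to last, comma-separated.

E, A, B, D, C

Effective dates: B's effective date is April 10, 2018, when work began.
C is a property-tax lien, so it outranks all other liens regardless of date.
Remaining liens by effective date: A (June 29, 2017), B (April 10, 2018), D (August 4, 2018), E (September 17, 2018).
C would otherwise be senior to E, so under the subordination agreement C and E exchange positions.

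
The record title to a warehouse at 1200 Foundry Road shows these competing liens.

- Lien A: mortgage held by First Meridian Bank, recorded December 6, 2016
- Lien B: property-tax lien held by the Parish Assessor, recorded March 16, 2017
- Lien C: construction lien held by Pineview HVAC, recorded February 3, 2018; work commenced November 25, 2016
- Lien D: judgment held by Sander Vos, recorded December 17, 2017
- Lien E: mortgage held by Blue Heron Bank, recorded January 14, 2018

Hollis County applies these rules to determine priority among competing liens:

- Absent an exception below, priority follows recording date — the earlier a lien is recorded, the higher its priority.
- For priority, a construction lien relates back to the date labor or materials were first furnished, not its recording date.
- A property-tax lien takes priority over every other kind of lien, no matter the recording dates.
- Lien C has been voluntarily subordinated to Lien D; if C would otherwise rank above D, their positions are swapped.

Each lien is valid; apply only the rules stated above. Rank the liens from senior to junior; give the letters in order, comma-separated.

B, D, A, C, E

Adjusting effective dates: C's effective date is November 25, 2016, when work began.
As a property-tax lien, B is senior to every other lien.
Remaining liens by effective date: C (November 25, 2016), A (December 6, 2016), D (December 17, 2017), E (January 14, 2018).
C would otherwise be senior to D, so under the subordination agreement C and D exchange positions.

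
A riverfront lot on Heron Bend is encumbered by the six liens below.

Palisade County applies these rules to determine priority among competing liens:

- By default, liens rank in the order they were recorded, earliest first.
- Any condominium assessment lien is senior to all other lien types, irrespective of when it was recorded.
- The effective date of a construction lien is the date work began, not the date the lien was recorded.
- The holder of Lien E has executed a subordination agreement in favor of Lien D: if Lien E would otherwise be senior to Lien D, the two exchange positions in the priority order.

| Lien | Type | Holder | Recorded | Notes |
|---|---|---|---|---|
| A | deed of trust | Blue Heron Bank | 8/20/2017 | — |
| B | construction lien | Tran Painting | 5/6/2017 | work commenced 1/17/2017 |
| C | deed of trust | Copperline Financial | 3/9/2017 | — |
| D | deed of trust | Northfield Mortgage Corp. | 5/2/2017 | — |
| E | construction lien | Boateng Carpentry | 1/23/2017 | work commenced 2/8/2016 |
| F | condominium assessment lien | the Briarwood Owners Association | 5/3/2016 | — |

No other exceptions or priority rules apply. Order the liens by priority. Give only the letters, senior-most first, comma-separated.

Effective dates: B's effective date is 1/17/2017, when work began; E is treated as recorded 2/8/2016, the work-commencement date.
F is a condominium assessment lien, so it outranks all other liens regardless of date.
Remaining liens by effective date: E (2/8/2016), B (1/17/2017), C (3/9/2017), D (5/2/2017), A (8/20/2017).
E would otherwise be senior to D, so under the subordination agreement E and D exchange positions.

F, D, B, C, E, A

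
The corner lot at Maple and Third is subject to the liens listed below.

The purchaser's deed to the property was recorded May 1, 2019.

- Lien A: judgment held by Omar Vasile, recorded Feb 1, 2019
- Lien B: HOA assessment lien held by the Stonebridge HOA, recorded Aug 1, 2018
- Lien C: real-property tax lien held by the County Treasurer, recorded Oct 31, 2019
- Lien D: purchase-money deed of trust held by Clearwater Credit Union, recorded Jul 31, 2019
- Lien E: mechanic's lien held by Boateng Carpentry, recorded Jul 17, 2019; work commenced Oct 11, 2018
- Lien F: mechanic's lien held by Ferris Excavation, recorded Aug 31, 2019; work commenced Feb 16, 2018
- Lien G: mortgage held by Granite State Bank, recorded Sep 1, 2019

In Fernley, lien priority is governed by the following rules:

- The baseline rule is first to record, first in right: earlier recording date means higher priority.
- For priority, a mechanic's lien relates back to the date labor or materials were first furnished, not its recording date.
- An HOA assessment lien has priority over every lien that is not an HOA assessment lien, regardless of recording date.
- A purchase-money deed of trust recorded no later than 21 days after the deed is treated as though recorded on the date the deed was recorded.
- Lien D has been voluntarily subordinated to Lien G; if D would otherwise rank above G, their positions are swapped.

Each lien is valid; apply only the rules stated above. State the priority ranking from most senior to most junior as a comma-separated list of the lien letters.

Effective dates after the stated exceptions: D was recorded 91 days after the deed — beyond 21 days — so no relation-back applies; E relates back to Oct 11, 2018 (work commenced); F relates back to Feb 16, 2018 (work commenced).
B, as an HOA assessment lien, has superpriority and ranks first.
The other liens, earliest effective date first: F (Feb 16, 2018), E (Oct 11, 2018), A (Feb 1, 2019), D (Jul 31, 2019), G (Sep 1, 2019), C (Oct 31, 2019).
Because D would otherwise rank above G, the subordination swaps them.

B, F, E, A, G, D, C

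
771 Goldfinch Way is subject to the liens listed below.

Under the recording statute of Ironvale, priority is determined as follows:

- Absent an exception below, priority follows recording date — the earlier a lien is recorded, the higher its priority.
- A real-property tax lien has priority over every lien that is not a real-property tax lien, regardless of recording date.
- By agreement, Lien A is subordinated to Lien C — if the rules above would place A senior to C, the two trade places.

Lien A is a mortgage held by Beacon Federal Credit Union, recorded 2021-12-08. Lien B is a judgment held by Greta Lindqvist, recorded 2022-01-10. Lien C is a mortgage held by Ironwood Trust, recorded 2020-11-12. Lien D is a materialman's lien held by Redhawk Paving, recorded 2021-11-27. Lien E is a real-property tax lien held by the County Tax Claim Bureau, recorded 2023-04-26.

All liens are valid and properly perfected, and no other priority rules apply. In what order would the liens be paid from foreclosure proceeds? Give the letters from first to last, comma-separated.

E, C, D, A, B

E is a real-property tax lien, so it outranks all other liens regardless of date.
Ordering the rest by effective date: C (2020-11-12), D (2021-11-27), A (2021-12-08), B (2022-01-10).
A is already junior to C, so the subordination agreement changes nothing.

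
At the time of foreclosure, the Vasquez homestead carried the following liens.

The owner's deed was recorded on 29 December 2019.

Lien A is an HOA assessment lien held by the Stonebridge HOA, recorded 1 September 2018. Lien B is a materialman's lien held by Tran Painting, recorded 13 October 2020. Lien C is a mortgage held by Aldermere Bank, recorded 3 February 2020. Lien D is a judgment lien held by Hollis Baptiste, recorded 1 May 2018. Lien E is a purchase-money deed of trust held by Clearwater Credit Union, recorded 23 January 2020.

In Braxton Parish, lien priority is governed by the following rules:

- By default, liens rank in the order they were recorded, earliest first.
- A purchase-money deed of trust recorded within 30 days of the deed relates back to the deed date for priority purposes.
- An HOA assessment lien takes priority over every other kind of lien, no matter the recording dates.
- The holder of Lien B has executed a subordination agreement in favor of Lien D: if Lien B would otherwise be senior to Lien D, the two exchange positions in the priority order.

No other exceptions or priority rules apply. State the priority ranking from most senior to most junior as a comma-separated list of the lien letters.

A, D, E, C, B

Effective dates after the stated exceptions: E was recorded within the 30-day window, so its effective date is the deed date 29 December 2019.
A, as an HOA assessment lien, has superpriority and ranks first.
Remaining liens by effective date: D (1 May 2018), E (29 December 2019), C (3 February 2020), B (13 October 2020).
B already ranks below D; the subordination has no effect.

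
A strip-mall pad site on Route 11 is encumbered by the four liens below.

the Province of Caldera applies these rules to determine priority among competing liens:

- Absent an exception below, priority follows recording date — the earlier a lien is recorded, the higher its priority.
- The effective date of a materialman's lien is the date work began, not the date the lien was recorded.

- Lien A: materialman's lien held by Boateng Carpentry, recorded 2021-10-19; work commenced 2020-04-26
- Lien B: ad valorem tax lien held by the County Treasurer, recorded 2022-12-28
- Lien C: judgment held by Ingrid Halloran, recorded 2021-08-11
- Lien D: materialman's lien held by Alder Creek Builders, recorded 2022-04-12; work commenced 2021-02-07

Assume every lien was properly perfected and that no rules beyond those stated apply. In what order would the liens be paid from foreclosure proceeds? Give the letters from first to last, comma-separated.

Adjusting effective dates: A's effective date is 2020-04-26, when work began; D is treated as recorded 2021-02-07, the work-commencement date.
Ordering by effective date: A (2020-04-26), D (2021-02-07), C (2021-08-11), B (2022-12-28).

A, D, C, B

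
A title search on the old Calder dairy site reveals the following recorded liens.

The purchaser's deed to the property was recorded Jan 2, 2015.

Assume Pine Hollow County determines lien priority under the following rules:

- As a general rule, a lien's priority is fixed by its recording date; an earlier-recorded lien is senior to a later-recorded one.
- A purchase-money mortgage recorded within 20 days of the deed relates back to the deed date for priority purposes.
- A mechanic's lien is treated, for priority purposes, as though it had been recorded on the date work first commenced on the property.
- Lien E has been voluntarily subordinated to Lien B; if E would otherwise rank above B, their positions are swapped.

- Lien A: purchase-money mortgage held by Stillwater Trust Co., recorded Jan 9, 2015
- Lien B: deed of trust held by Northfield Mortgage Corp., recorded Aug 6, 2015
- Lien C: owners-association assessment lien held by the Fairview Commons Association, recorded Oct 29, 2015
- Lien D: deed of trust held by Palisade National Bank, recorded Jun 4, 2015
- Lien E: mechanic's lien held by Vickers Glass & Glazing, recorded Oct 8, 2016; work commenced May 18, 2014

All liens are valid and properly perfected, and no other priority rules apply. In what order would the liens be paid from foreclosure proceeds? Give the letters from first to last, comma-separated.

B, A, D, E, C

Adjusting effective dates: A was recorded within the 20-day window, so its effective date is the deed date Jan 2, 2015; E is treated as recorded May 18, 2014, the work-commencement date.
Sorted by effective date: E (May 18, 2014), A (Jan 2, 2015), D (Jun 4, 2015), B (Aug 6, 2015), C (Oct 29, 2015).
Because E would otherwise rank above B, the subordination swaps them.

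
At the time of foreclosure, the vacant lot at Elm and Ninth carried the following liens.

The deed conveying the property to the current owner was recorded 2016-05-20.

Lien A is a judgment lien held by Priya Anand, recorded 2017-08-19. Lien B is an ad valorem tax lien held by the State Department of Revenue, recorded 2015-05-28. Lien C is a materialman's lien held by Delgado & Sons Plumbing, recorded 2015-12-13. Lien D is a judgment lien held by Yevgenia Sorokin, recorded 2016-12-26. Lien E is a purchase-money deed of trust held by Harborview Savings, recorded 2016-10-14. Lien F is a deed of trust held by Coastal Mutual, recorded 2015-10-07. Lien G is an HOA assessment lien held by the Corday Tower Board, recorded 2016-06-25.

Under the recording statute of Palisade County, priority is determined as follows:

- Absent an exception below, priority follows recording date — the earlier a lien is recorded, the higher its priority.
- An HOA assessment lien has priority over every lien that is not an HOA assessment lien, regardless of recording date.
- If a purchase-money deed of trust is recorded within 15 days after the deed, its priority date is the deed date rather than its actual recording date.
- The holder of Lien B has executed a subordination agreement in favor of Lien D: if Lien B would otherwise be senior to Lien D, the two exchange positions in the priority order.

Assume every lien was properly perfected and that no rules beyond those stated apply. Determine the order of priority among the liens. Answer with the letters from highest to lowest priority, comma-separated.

G, D, F, C, E, B, A

Effective dates after the stated exceptions: E was recorded 147 days after the deed, outside the 15-day window, so it keeps its recording date.
G is an HOA assessment lien, so it outranks all other liens regardless of date.
Remaining liens by effective date: B (2015-05-28), F (2015-10-07), C (2015-12-13), E (2016-10-14), D (2016-12-26), A (2017-08-19).
B would otherwise be senior to D, so under the subordination agreement B and D exchange positions.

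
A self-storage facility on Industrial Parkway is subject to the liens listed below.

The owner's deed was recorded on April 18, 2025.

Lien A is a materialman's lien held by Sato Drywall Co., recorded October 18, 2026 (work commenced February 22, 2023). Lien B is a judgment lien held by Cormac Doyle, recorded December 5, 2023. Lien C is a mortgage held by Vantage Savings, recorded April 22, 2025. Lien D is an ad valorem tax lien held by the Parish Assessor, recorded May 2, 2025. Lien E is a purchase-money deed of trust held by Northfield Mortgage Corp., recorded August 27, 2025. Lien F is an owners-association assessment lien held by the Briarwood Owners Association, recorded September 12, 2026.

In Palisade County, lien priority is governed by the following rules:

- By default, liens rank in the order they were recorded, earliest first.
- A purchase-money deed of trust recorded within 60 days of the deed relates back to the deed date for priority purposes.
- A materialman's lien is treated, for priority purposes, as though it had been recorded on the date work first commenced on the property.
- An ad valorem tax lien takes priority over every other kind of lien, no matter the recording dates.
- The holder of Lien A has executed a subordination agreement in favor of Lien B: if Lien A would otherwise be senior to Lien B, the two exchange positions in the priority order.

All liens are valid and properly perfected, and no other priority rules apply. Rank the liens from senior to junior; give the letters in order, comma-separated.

First, effective dates: A relates back to February 22, 2023 (work commenced); E missed the 60-day window (131 days after the deed), so its recording date stands.
D is an ad valorem tax lien, so it outranks all other liens regardless of date.
Among the remaining liens, by effective date: A (February 22, 2023), B (December 5, 2023), C (April 22, 2025), E (August 27, 2025), F (September 12, 2026).
A would otherwise be senior to B, so under the subordination agreement A and B exchange positions.

D, B, A, C, E, F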